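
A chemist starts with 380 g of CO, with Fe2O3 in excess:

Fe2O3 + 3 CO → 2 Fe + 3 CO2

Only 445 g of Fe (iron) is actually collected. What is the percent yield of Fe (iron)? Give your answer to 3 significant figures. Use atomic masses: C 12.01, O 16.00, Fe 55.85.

M(CO) = 12.01 + 16.00 = 28.01 g/mol.
M(Fe) = 55.85 g/mol.
n(CO) = 380.0 g / 28.01 g/mol = 13.57 mol.
From the equation the CO:Fe mole ratio is 3:2, so n(Fe) = 13.57 × 2/3 = 9.044 mol.
Mass of Fe = 9.044 mol × 55.85 g/mol = 505.1 g.
This is the theoretical yield. Percent yield = 445 g / 505.1 g × 100% = 88.10%.

88.1 %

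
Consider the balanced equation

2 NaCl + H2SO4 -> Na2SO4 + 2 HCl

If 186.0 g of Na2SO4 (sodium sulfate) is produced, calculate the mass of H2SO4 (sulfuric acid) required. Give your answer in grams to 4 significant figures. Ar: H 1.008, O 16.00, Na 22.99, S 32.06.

128.4 g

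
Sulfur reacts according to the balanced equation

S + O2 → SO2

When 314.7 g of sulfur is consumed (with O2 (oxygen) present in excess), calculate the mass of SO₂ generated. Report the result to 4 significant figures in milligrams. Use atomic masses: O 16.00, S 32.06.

M(S) = 32.06 g/mol.
M(SO2) = 32.06 + 2(16.00) = 64.06 g/mol.
n(S) = 314.70 g / 32.06 g/mol = 9.8160 mol.
From the equation the S:SO2 mole ratio is 1:1, so n(SO2) = 9.8160 × 1/1 = 9.8160 mol.
Mass of SO2 = 9.8160 mol × 64.06 g/mol = 628.81 g.
Converting to mg: 628.81 g = 628800 mg.

628800 mg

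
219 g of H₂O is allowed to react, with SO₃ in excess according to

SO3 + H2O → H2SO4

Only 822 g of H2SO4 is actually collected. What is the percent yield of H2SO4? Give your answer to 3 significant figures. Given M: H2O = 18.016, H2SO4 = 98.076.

68.9 %

n(H2O) = 219.0 g / 18.016 g/mol = 12.16 mol.
From the equation the H2O:H2SO4 mole ratio is 1:1, so n(H2SO4) = 12.16 × 1/1 = 12.16 mol.
Mass of H2SO4 = 12.16 mol × 98.076 g/mol = 1192 g.
This is the theoretical yield. Percent yield = 822 g / 1192 g × 100% = 68.95%.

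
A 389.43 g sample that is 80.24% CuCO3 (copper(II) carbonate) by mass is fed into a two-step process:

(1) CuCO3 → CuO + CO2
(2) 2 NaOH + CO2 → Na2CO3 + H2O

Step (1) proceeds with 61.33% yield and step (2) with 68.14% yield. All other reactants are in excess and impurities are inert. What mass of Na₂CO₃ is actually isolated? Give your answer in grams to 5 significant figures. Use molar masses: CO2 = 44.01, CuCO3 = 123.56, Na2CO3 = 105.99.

Pure CuCO3 = 389.43 × 0.8024 = 312.479 g.
n(CuCO3) = 312.479 / 123.56 = 2.52896 mol.
Step 1 (CuCO3:CO2 = 1:1): theoretical n(CO2) = 2.52896 mol; at 61.33% yield, n(CO2) = 1.55101 mol.
Step 2 (CO2:Na2CO3 = 1:1): theoretical n(Na2CO3) = 1.55101 mol, so theoretical mass = 1.55101 × 105.99 = 164.392 g.
At 68.14% yield, actual mass of Na2CO3 = 164.392 × 0.6814 = 112.017 g.

112.02 g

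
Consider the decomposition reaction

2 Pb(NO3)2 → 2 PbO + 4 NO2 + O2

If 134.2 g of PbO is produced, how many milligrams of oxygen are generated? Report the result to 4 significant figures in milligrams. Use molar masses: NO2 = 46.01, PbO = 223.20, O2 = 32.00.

9620 mg

n(PbO) = 134.20 g / 223.20 g/mol = 0.60125 mol.
From the equation the PbO:O2 mole ratio is 2:1, so n(O2) = 0.60125 × 1/2 = 0.30063 mol.
Mass of O2 = 0.30063 mol × 32.00 g/mol = 9.6201 g.
Converting to mg: 9.6201 g = 9620 mg.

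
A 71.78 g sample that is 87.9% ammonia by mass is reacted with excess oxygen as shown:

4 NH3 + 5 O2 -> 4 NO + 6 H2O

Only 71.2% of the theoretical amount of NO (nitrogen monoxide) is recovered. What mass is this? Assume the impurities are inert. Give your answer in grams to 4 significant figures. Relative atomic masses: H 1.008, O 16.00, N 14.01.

79.14 g

Pure NH3 available = 71.78 g × 0.879 = 63.095 g.
M(NH3) = 14.01 + 3(1.008) = 17.034 g/mol.
M(NO) = 14.01 + 16.00 = 30.01 g/mol.
n(NH3) = 63.095 g / 17.034 g/mol = 3.7040 mol.
From the equation the NH3:NO mole ratio is 4:4, so n(NO) = 3.7040 × 4/4 = 3.7040 mol.
Mass of NO = 3.7040 mol × 30.01 g/mol = 111.16 g.
Actual mass collected = 111.16 g × 0.712 = 79.145 g.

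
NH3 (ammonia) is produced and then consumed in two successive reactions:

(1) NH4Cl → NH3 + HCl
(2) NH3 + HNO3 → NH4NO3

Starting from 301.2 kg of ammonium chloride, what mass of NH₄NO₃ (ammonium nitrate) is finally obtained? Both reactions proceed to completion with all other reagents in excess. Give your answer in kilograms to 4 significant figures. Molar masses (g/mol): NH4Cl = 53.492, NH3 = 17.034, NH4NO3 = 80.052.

450.8 kg

301.2 kg = 301200 g.
n(NH4Cl) = 301200 / 53.492 = 5630.7 mol.
Step 1 gives a 1:1 ratio of NH4Cl to NH3, so n(NH3) = 5630.7 mol.
In step 2 the NH3:NH4NO3 ratio is 1:1, so n(NH4NO3) = 5630.7 mol.
Mass of NH4NO3 = 5630.7 × 80.052 = 450750 g = 450.8 kg.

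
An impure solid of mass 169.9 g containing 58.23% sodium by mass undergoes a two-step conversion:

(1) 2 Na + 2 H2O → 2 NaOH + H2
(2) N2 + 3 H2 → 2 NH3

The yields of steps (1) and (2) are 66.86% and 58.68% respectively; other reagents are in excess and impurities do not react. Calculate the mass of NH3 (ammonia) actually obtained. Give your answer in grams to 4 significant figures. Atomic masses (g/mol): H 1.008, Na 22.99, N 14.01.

Pure Na = 169.9 × 0.5823 = 98.933 g.
M(Na) = 22.99 g/mol.
M(NH3) = 14.01 + 3(1.008) = 17.034 g/mol.
n(Na) = 98.933 / 22.99 = 4.3033 mol.
Step 1 (Na:H2 = 2:1): theoretical n(H2) = 2.1516 mol; at 66.86% yield, n(H2) = 1.4386 mol.
Step 2 (H2:NH3 = 3:2): theoretical n(NH3) = 0.95906 mol, so theoretical mass = 0.95906 × 17.034 = 16.337 g.
At 58.68% yield, actual mass of NH3 = 16.337 × 0.5868 = 9.5863 g.

9.586 g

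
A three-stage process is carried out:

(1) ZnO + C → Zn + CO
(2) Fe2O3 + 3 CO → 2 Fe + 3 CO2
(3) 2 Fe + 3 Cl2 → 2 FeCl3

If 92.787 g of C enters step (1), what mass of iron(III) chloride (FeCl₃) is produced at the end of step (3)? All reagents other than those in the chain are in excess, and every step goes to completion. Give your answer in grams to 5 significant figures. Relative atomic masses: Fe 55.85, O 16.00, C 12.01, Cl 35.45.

835.42 g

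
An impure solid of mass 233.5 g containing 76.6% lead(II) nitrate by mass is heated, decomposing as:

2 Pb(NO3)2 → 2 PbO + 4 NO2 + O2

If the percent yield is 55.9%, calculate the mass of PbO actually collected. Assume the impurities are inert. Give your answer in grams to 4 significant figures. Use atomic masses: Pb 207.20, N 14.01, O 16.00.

Pure Pb(NO3)2 available = 233.5 g × 0.766 = 178.86 g.
M(Pb(NO3)2) = 207.20 + 2(14.01) + 6(16.00) = 331.22 g/mol.
M(PbO) = 207.20 + 16.00 = 223.20 g/mol.
n(Pb(NO3)2) = 178.86 g / 331.22 g/mol = 0.54001 mol.
From the equation the Pb(NO3)2:PbO mole ratio is 2:2, so n(PbO) = 0.54001 × 2/2 = 0.54001 mol.
Mass of PbO = 0.54001 mol × 223.20 g/mol = 120.53 g.
Actual mass collected = 120.53 g × 0.559 = 67.376 g.

67.38 g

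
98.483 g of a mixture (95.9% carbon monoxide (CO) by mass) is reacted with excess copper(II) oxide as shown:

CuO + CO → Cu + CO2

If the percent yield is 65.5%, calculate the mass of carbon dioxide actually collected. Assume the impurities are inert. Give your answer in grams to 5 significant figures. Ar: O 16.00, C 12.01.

97.198 g

Pure CO available = 98.483 g × 0.959 = 94.4452 g.
M(CO) = 12.01 + 16.00 = 28.01 g/mol.
M(CO2) = 12.01 + 2(16.00) = 44.01 g/mol.
n(CO) = 94.4452 g / 28.01 g/mol = 3.37184 mol.
From the equation the CO:CO2 mole ratio is 1:1, so n(CO2) = 3.37184 × 1/1 = 3.37184 mol.
Mass of CO2 = 3.37184 mol × 44.01 g/mol = 148.395 g.
Actual mass collected = 148.395 g × 0.655 = 97.1985 g.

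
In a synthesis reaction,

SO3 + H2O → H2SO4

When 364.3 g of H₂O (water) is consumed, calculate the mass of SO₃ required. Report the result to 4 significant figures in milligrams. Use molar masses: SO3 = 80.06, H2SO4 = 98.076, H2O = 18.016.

1619000 mg

n(H2O) = 364.30 g / 18.016 g/mol = 20.221 mol.
From the equation the H2O:SO3 mole ratio is 1:1, so n(SO3) = 20.221 × 1/1 = 20.221 mol.
Mass of SO3 = 20.221 mol × 80.06 g/mol = 1618.9 g.
Converting to mg: 1618.9 g = 1619000 mg.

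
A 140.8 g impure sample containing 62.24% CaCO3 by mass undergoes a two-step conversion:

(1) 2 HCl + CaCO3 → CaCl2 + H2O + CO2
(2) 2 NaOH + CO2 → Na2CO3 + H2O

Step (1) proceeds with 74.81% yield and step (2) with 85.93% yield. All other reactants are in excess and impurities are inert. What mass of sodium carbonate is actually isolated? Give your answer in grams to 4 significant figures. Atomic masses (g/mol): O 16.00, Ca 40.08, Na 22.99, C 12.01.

59.66 g

Pure CaCO3 = 140.8 × 0.6224 = 87.634 g.
M(CaCO3) = 40.08 + 12.01 + 3(16.00) = 100.09 g/mol.
M(Na2CO3) = 2(22.99) + 12.01 + 3(16.00) = 105.99 g/mol.
n(CaCO3) = 87.634 / 100.09 = 0.87555 mol.
Step 1 (CaCO3:CO2 = 1:1): theoretical n(CO2) = 0.87555 mol; at 74.81% yield, n(CO2) = 0.65500 mol.
Step 2 (CO2:Na2CO3 = 1:1): theoretical n(Na2CO3) = 0.65500 mol, so theoretical mass = 0.65500 × 105.99 = 69.423 g.
At 85.93% yield, actual mass of Na2CO3 = 69.423 × 0.8593 = 59.656 g.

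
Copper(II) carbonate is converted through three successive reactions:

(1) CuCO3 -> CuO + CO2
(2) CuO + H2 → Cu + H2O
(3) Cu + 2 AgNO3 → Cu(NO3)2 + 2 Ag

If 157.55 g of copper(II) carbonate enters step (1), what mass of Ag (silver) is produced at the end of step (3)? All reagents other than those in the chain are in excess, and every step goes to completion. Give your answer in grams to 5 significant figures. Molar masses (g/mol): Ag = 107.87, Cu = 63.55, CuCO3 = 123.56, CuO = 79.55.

275.09 g

n(CuCO3) = 157.55 / 123.56 = 1.27509 mol.
Reaction (1): CuCO3→CuO ratio 1:1 ⇒ n(CuO) = 1.27509 mol.
Reaction (2): CuO→Cu ratio 1:1 ⇒ n(Cu) = 1.27509 mol.
Reaction (3): Cu→Ag ratio 1:2 ⇒ n(Ag) = 2.55018 mol.
Mass of Ag = 2.55018 × 107.87 = 275.088 g.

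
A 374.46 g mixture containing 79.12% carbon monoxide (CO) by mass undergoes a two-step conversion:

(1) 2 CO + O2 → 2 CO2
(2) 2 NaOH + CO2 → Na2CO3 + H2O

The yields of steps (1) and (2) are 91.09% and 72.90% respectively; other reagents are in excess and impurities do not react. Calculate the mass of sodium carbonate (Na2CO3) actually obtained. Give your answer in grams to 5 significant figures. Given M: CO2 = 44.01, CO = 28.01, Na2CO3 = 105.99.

744.46 g

Pure CO = 374.46 × 0.7912 = 296.273 g.
n(CO) = 296.273 / 28.01 = 10.5774 mol.
Step 1 (CO:CO2 = 2:2): theoretical n(CO2) = 10.5774 mol; at 91.09% yield, n(CO2) = 9.63495 mol.
Step 2 (CO2:Na2CO3 = 1:1): theoretical n(Na2CO3) = 9.63495 mol, so theoretical mass = 9.63495 × 105.99 = 1021.21 g.
At 72.90% yield, actual mass of Na2CO3 = 1021.21 × 0.7290 = 744.461 g.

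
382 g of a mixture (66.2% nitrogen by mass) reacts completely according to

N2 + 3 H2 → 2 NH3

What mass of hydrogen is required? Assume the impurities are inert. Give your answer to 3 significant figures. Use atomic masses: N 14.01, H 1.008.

54.6 g

Mass of pure N2 = 382 g × 0.662 = 252.9 g.
M(N2) = 2(14.01) = 28.02 g/mol.
M(H2) = 2(1.008) = 2.016 g/mol.
n(N2) = 252.9 g / 28.02 g/mol = 9.025 mol.
From the equation the N2:H2 mole ratio is 1:3, so n(H2) = 9.025 × 3/1 = 27.08 mol.
Mass of H2 = 27.08 mol × 2.016 g/mol = 54.58 g.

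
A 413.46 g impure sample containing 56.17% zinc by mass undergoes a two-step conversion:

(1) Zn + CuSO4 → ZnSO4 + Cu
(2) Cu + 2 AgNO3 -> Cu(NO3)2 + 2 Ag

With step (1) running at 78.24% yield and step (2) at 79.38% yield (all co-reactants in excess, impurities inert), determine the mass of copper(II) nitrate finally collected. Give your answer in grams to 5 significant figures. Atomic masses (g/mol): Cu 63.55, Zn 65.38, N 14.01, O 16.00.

413.81 g

Pure Zn = 413.46 × 0.5617 = 232.240 g.
M(Zn) = 65.38 g/mol.
M(Cu(NO3)2) = 63.55 + 2(14.01) + 6(16.00) = 187.57 g/mol.
n(Zn) = 232.240 / 65.38 = 3.55216 mol.
Step 1 (Zn:Cu = 1:1): theoretical n(Cu) = 3.55216 mol; at 78.24% yield, n(Cu) = 2.77921 mol.
Step 2 (Cu:Cu(NO3)2 = 1:1): theoretical n(Cu(NO3)2) = 2.77921 mol, so theoretical mass = 2.77921 × 187.57 = 521.297 g.
At 79.38% yield, actual mass of Cu(NO3)2 = 521.297 × 0.7938 = 413.806 g.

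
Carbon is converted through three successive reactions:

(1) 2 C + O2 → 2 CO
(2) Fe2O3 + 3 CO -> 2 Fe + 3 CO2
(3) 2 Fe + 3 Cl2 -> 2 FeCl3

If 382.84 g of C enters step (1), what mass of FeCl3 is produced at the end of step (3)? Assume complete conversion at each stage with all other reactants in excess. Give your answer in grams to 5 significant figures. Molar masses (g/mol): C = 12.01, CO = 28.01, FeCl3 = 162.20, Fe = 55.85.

n(C) = 382.84 / 12.01 = 31.8768 mol.
Reaction (1): C→CO ratio 2:2 ⇒ n(CO) = 31.8768 mol.
Reaction (2): CO→Fe ratio 3:2 ⇒ n(Fe) = 21.2512 mol.
Reaction (3): Fe→FeCl3 ratio 2:2 ⇒ n(FeCl3) = 21.2512 mol.
Mass of FeCl3 = 21.2512 × 162.20 = 3446.94 g.

3446.9 g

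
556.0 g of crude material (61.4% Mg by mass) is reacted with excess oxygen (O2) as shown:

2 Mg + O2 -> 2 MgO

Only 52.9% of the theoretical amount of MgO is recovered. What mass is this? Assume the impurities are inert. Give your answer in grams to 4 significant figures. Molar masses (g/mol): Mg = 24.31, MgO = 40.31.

Pure Mg available = 556.0 g × 0.614 = 341.38 g.
n(Mg) = 341.38 g / 24.31 g/mol = 14.043 mol.
From the equation the Mg:MgO mole ratio is 2:2, so n(MgO) = 14.043 × 2/2 = 14.043 mol.
Mass of MgO = 14.043 mol × 40.31 g/mol = 566.07 g.
Actual mass collected = 566.07 g × 0.529 = 299.45 g.

299.5 g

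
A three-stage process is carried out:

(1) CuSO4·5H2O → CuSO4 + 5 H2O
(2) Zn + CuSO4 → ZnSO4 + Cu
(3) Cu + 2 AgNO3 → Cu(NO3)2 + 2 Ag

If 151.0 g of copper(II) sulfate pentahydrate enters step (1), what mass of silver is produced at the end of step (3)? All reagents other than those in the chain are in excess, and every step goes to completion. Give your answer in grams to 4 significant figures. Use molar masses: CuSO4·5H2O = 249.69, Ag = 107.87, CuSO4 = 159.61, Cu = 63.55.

n(CuSO4·5H2O) = 151.0 / 249.69 = 0.60475 mol.
Reaction (1): CuSO4·5H2O→CuSO4 ratio 1:1 ⇒ n(CuSO4) = 0.60475 mol.
Reaction (2): CuSO4→Cu ratio 1:1 ⇒ n(Cu) = 0.60475 mol.
Reaction (3): Cu→Ag ratio 1:2 ⇒ n(Ag) = 1.2095 mol.
Mass of Ag = 1.2095 × 107.87 = 130.47 g.

130.5 g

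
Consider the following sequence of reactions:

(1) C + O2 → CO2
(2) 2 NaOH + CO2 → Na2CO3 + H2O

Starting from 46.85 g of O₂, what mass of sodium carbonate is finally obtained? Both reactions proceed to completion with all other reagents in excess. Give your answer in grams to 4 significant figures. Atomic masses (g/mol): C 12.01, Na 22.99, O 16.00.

155.2 g

M(O2) = 2(16.00) = 32.00 g/mol.
M(Na2CO3) = 2(22.99) + 12.01 + 3(16.00) = 105.99 g/mol.
n(O2) = 46.850 / 32.00 = 1.4641 mol.
Step 1 gives a 1:1 ratio of O2 to CO2, so n(CO2) = 1.4641 mol.
In step 2 the CO2:Na2CO3 ratio is 1:1, so n(Na2CO3) = 1.4641 mol.
Mass of Na2CO3 = 1.4641 × 105.99 = 155.18 g.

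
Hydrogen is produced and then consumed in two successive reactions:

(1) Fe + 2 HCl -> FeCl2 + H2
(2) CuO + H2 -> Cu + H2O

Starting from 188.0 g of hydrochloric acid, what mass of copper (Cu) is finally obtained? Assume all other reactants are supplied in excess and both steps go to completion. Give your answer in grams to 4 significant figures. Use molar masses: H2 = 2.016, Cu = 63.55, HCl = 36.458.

163.9 g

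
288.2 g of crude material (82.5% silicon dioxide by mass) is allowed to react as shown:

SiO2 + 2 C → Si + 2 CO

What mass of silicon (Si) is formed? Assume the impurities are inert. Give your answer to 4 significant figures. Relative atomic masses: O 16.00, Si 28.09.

Mass of pure SiO2 = 288.2 g × 0.825 = 237.76 g.
M(SiO2) = 28.09 + 2(16.00) = 60.09 g/mol.
M(Si) = 28.09 g/mol.
n(SiO2) = 237.76 g / 60.09 g/mol = 3.9568 mol.
From the equation the SiO2:Si mole ratio is 1:1, so n(Si) = 3.9568 × 1/1 = 3.9568 mol.
Mass of Si = 3.9568 mol × 28.09 g/mol = 111.15 g.

111.1 g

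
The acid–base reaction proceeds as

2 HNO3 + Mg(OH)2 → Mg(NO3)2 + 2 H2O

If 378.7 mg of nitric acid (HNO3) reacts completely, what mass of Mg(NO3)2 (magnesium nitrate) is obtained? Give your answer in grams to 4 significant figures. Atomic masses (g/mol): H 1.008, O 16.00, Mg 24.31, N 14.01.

0.4457 g

M(HNO3) = 1.008 + 14.01 + 3(16.00) = 63.018 g/mol.
M(Mg(NO3)2) = 24.31 + 2(14.01) + 6(16.00) = 148.33 g/mol.
Convert: 378.7 mg = 0.37870 g.
n(HNO3) = 0.37870 g / 63.018 g/mol = 0.0060094 mol.
From the equation the HNO3:Mg(NO3)2 mole ratio is 2:1, so n(Mg(NO3)2) = 0.0060094 × 1/2 = 0.0030047 mol.
Mass of Mg(NO3)2 = 0.0030047 mol × 148.33 g/mol = 0.44569 g.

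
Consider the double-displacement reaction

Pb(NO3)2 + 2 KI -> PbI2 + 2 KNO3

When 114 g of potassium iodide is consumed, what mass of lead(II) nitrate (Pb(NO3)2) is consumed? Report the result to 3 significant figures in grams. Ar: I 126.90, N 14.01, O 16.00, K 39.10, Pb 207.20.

114 g

M(KI) = 39.10 + 126.90 = 166.00 g/mol.
M(Pb(NO3)2) = 207.20 + 2(14.01) + 6(16.00) = 331.22 g/mol.
n(KI) = 114.0 g / 166.00 g/mol = 0.6867 mol.
From the equation the KI:Pb(NO3)2 mole ratio is 2:1, so n(Pb(NO3)2) = 0.6867 × 1/2 = 0.3434 mol.
Mass of Pb(NO3)2 = 0.3434 mol × 331.22 g/mol = 113.7 g.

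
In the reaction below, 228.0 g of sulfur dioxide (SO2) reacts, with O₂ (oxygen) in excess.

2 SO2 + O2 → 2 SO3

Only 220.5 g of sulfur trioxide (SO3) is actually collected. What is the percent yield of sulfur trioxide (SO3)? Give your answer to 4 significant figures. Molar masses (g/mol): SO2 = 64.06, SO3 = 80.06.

n(SO2) = 228.00 g / 64.06 g/mol = 3.5592 mol.
From the equation the SO2:SO3 mole ratio is 2:2, so n(SO3) = 3.5592 × 2/2 = 3.5592 mol.
Mass of SO3 = 3.5592 mol × 80.06 g/mol = 284.95 g.
This is the theoretical yield. Percent yield = 220.5 g / 284.95 g × 100% = 77.383%.

77.38 %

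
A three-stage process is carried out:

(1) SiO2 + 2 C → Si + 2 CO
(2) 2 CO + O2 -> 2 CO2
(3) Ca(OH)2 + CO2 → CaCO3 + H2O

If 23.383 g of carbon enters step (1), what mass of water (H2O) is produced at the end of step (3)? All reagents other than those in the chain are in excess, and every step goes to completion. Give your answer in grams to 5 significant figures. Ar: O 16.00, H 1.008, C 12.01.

35.076 g

M(C) = 12.01 g/mol.
M(H2O) = 2(1.008) + 16.00 = 18.016 g/mol.
n(C) = 23.383 / 12.01 = 1.94696 mol.
Reaction (1): C→CO ratio 2:2 ⇒ n(CO) = 1.94696 mol.
Reaction (2): CO→CO2 ratio 2:2 ⇒ n(CO2) = 1.94696 mol.
Reaction (3): CO2→H2O ratio 1:1 ⇒ n(H2O) = 1.94696 mol.
Mass of H2O = 1.94696 × 18.016 = 35.0764 g.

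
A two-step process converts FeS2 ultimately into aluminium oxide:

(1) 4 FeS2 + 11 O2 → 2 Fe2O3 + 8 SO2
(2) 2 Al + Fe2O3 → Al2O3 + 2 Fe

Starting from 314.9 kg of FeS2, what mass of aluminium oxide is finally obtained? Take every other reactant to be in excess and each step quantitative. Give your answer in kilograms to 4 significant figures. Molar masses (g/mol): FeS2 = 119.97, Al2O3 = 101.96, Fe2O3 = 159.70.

314.9 kg = 314900 g.
n(FeS2) = 314900 / 119.97 = 2624.8 mol.
Step 1 gives a 4:2 ratio of FeS2 to Fe2O3, so n(Fe2O3) = 1312.4 mol.
In step 2 the Fe2O3:Al2O3 ratio is 1:1, so n(Al2O3) = 1312.4 mol.
Mass of Al2O3 = 1312.4 × 101.96 = 133810 g = 133.8 kg.

133.8 kg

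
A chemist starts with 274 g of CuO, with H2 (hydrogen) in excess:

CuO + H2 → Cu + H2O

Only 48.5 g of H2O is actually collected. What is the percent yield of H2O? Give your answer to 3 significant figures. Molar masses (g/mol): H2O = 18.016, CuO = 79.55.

n(CuO) = 274.0 g / 79.55 g/mol = 3.444 mol.
From the equation the CuO:H2O mole ratio is 1:1, so n(H2O) = 3.444 × 1/1 = 3.444 mol.
Mass of H2O = 3.444 mol × 18.016 g/mol = 62.05 g.
This is the theoretical yield. Percent yield = 48.5 g / 62.05 g × 100% = 78.16%.

78.2 %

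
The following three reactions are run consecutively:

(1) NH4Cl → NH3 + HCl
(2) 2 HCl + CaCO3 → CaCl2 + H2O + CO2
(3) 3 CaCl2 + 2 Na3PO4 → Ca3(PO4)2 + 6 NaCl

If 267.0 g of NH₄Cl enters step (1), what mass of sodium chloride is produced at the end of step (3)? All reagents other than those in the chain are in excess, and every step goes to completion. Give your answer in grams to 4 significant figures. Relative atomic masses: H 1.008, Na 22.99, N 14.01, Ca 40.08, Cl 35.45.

291.7 g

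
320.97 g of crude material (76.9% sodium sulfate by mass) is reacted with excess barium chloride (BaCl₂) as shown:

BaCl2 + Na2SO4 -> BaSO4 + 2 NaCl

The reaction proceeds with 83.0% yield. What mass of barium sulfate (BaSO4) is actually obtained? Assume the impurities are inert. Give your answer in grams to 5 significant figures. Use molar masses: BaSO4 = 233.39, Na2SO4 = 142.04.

336.62 g

Pure Na2SO4 available = 320.97 g × 0.769 = 246.826 g.
n(Na2SO4) = 246.826 g / 142.04 g/mol = 1.73772 mol.
From the equation the Na2SO4:BaSO4 mole ratio is 1:1, so n(BaSO4) = 1.73772 × 1/1 = 1.73772 mol.
Mass of BaSO4 = 1.73772 mol × 233.39 g/mol = 405.567 g.
Actual mass collected = 405.567 g × 0.830 = 336.620 g.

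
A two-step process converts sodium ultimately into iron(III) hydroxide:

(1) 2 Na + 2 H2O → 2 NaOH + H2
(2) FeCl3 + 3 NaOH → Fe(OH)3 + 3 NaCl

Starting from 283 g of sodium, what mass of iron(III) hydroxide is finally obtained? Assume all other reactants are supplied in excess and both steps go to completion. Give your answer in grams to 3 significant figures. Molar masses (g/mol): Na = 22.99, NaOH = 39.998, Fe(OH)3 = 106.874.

439 g

n(Na) = 283.0 / 22.99 = 12.31 mol.
Step 1 gives a 2:2 ratio of Na to NaOH, so n(NaOH) = 12.31 mol.
In step 2 the NaOH:Fe(OH)3 ratio is 3:1, so n(Fe(OH)3) = 4.103 mol.
Mass of Fe(OH)3 = 4.103 × 106.874 = 438.5 g.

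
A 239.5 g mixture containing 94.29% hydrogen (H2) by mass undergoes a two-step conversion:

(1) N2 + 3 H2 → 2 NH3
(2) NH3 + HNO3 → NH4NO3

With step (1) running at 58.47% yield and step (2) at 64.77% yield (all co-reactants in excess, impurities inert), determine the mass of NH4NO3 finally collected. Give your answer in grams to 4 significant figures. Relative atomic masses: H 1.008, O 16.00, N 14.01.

2264 g

Pure H2 = 239.5 × 0.9429 = 225.82 g.
M(H2) = 2(1.008) = 2.016 g/mol.
M(NH4NO3) = 2(14.01) + 4(1.008) + 3(16.00) = 80.052 g/mol.
n(H2) = 225.82 / 2.016 = 112.02 mol.
Step 1 (H2:NH3 = 3:2): theoretical n(NH3) = 74.677 mol; at 58.47% yield, n(NH3) = 43.664 mol.
Step 2 (NH3:NH4NO3 = 1:1): theoretical n(NH4NO3) = 43.664 mol, so theoretical mass = 43.664 × 80.052 = 3495.4 g.
At 64.77% yield, actual mass of NH4NO3 = 3495.4 × 0.6477 = 2264.0 g.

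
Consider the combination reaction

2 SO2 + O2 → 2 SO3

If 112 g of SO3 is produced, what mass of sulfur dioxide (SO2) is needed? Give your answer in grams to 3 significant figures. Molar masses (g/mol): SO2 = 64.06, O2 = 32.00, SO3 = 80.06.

n(SO3) = 112.0 g / 80.06 g/mol = 1.399 mol.
From the equation the SO3:SO2 mole ratio is 2:2, so n(SO2) = 1.399 × 2/2 = 1.399 mol.
Mass of SO2 = 1.399 mol × 64.06 g/mol = 89.62 g.

89.6 g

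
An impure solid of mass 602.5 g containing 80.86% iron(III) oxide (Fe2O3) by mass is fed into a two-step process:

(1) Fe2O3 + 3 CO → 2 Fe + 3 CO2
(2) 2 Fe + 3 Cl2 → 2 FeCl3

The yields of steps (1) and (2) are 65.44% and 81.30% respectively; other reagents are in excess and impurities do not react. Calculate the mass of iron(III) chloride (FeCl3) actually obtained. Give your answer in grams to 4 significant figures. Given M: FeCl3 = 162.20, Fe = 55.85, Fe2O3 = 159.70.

Pure Fe2O3 = 602.5 × 0.8086 = 487.18 g.
n(Fe2O3) = 487.18 / 159.70 = 3.0506 mol.
Step 1 (Fe2O3:Fe = 1:2): theoretical n(Fe) = 6.1012 mol; at 65.44% yield, n(Fe) = 3.9926 mol.
Step 2 (Fe:FeCl3 = 2:2): theoretical n(FeCl3) = 3.9926 mol, so theoretical mass = 3.9926 × 162.20 = 647.60 g.
At 81.30% yield, actual mass of FeCl3 = 647.60 × 0.8130 = 526.50 g.

526.5 g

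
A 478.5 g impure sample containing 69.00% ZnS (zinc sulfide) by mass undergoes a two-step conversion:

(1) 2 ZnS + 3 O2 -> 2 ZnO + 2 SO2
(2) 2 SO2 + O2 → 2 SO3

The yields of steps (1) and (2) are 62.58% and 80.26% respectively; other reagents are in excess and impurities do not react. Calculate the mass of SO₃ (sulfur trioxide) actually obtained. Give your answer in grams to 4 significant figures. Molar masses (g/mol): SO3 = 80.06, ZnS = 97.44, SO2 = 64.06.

Pure ZnS = 478.5 × 0.6900 = 330.17 g.
n(ZnS) = 330.17 / 97.44 = 3.3884 mol.
Step 1 (ZnS:SO2 = 2:2): theoretical n(SO2) = 3.3884 mol; at 62.58% yield, n(SO2) = 2.1205 mol.
Step 2 (SO2:SO3 = 2:2): theoretical n(SO3) = 2.1205 mol, so theoretical mass = 2.1205 × 80.06 = 169.76 g.
At 80.26% yield, actual mass of SO3 = 169.76 × 0.8026 = 136.25 g.

136.3 g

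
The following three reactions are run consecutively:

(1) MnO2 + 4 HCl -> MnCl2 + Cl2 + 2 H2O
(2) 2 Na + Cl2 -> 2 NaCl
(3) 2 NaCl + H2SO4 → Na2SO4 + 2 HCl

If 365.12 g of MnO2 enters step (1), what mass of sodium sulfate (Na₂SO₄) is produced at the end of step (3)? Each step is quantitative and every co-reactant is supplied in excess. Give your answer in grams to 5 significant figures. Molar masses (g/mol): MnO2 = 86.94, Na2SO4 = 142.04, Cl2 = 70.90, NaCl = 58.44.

n(MnO2) = 365.12 / 86.94 = 4.19968 mol.
Reaction (1): MnO2→Cl2 ratio 1:1 ⇒ n(Cl2) = 4.19968 mol.
Reaction (2): Cl2→NaCl ratio 1:2 ⇒ n(NaCl) = 8.39936 mol.
Reaction (3): NaCl→Na2SO4 ratio 2:1 ⇒ n(Na2SO4) = 4.19968 mol.
Mass of Na2SO4 = 4.19968 × 142.04 = 596.522 g.

596.52 g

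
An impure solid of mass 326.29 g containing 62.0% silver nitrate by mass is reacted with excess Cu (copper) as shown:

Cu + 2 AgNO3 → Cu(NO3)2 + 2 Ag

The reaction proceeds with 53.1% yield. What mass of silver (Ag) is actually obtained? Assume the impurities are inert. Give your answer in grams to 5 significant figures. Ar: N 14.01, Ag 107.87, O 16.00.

Pure AgNO3 available = 326.29 g × 0.620 = 202.300 g.
M(AgNO3) = 107.87 + 14.01 + 3(16.00) = 169.88 g/mol.
M(Ag) = 107.87 g/mol.
n(AgNO3) = 202.300 g / 169.88 g/mol = 1.19084 mol.
From the equation the AgNO3:Ag mole ratio is 2:2, so n(Ag) = 1.19084 × 2/2 = 1.19084 mol.
Mass of Ag = 1.19084 mol × 107.87 g/mol = 128.456 g.
Actual mass collected = 128.456 g × 0.531 = 68.2101 g.

68.210 g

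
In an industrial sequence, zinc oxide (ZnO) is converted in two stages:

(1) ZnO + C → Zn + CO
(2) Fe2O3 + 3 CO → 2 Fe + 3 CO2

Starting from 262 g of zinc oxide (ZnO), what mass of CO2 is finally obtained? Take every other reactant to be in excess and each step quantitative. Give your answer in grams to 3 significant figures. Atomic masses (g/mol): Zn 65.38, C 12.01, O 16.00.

M(ZnO) = 65.38 + 16.00 = 81.38 g/mol.
M(CO2) = 12.01 + 2(16.00) = 44.01 g/mol.
n(ZnO) = 262.0 / 81.38 = 3.219 mol.
Step 1 gives a 1:1 ratio of ZnO to CO, so n(CO) = 3.219 mol.
In step 2 the CO:CO2 ratio is 3:3, so n(CO2) = 3.219 mol.
Mass of CO2 = 3.219 × 44.01 = 141.7 g.

142 g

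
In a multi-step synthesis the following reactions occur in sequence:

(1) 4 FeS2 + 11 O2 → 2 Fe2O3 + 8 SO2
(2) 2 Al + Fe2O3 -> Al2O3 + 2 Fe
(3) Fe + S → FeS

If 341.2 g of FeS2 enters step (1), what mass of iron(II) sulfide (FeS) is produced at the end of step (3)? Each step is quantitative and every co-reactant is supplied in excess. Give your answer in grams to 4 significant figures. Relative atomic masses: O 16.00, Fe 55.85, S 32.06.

M(FeS2) = 55.85 + 2(32.06) = 119.97 g/mol.
M(FeS) = 55.85 + 32.06 = 87.91 g/mol.
n(FeS2) = 341.2 / 119.97 = 2.8440 mol.
Reaction (1): FeS2→Fe2O3 ratio 4:2 ⇒ n(Fe2O3) = 1.4220 mol.
Reaction (2): Fe2O3→Fe ratio 1:2 ⇒ n(Fe) = 2.8440 mol.
Reaction (3): Fe→FeS ratio 1:1 ⇒ n(FeS) = 2.8440 mol.
Mass of FeS = 2.8440 × 87.91 = 250.02 g.

250.0 g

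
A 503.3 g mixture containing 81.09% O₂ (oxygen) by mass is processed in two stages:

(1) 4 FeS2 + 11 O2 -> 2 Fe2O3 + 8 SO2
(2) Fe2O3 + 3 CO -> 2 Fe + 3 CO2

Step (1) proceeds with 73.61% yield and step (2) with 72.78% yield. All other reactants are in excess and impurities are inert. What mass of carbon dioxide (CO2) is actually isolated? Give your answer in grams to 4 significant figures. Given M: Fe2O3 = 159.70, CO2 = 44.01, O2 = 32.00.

Pure O2 = 503.3 × 0.8109 = 408.13 g.
n(O2) = 408.13 / 32.00 = 12.754 mol.
Step 1 (O2:Fe2O3 = 11:2): theoretical n(Fe2O3) = 2.3189 mol; at 73.61% yield, n(Fe2O3) = 1.7069 mol.
Step 2 (Fe2O3:CO2 = 1:3): theoretical n(CO2) = 5.1208 mol, so theoretical mass = 5.1208 × 44.01 = 225.37 g.
At 72.78% yield, actual mass of CO2 = 225.37 × 0.7278 = 164.02 g.

164.0 g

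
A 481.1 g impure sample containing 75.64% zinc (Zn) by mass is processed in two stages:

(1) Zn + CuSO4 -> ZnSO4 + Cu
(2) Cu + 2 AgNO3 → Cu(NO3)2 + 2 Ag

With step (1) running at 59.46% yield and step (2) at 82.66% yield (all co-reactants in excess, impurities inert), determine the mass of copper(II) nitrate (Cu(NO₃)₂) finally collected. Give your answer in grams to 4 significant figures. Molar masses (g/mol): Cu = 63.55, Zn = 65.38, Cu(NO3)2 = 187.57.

513.1 g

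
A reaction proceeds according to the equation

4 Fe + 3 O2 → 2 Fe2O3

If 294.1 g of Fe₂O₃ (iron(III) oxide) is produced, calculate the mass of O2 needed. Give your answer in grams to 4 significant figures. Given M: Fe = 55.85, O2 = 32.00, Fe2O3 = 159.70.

n(Fe2O3) = 294.10 g / 159.70 g/mol = 1.8416 mol.
From the equation the Fe2O3:O2 mole ratio is 2:3, so n(O2) = 1.8416 × 3/2 = 2.7624 mol.
Mass of O2 = 2.7624 mol × 32.00 g/mol = 88.396 g.

88.40 g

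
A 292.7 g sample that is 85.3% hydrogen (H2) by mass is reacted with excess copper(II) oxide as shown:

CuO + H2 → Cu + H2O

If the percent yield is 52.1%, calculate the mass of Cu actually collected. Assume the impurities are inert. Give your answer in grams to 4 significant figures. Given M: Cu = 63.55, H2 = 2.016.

4100 g

Pure H2 available = 292.7 g × 0.853 = 249.67 g.
n(H2) = 249.67 g / 2.016 g/mol = 123.85 mol.
From the equation the H2:Cu mole ratio is 1:1, so n(Cu) = 123.85 × 1/1 = 123.85 mol.
Mass of Cu = 123.85 mol × 63.55 g/mol = 7870.4 g.
Actual mass collected = 7870.4 g × 0.521 = 4100.5 g.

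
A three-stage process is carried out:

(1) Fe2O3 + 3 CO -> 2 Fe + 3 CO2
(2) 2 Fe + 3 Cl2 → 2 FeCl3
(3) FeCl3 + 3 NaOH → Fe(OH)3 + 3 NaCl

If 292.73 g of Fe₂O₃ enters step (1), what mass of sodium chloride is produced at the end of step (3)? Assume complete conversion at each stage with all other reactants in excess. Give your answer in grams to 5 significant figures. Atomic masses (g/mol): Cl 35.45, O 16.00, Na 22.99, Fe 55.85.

M(Fe2O3) = 2(55.85) + 3(16.00) = 159.70 g/mol.
M(NaCl) = 22.99 + 35.45 = 58.44 g/mol.
n(Fe2O3) = 292.73 / 159.70 = 1.83300 mol.
Reaction (1): Fe2O3→Fe ratio 1:2 ⇒ n(Fe) = 3.66600 mol.
Reaction (2): Fe→FeCl3 ratio 2:2 ⇒ n(FeCl3) = 3.66600 mol.
Reaction (3): FeCl3→NaCl ratio 1:3 ⇒ n(NaCl) = 10.9980 mol.
Mass of NaCl = 10.9980 × 58.44 = 642.723 g.

642.72 g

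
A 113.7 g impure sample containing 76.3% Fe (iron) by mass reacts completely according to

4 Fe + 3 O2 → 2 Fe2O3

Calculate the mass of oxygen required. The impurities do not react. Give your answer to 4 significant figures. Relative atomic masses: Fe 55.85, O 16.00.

37.28 g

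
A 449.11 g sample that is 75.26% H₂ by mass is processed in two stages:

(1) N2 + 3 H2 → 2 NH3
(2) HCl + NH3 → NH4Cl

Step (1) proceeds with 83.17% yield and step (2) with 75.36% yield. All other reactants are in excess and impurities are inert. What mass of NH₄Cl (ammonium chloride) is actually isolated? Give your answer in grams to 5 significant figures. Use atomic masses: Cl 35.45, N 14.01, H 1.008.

3747.4 g

Pure H2 = 449.11 × 0.7526 = 338.000 g.
M(H2) = 2(1.008) = 2.016 g/mol.
M(NH4Cl) = 14.01 + 4(1.008) + 35.45 = 53.492 g/mol.
n(H2) = 338.000 / 2.016 = 167.659 mol.
Step 1 (H2:NH3 = 3:2): theoretical n(NH3) = 111.773 mol; at 83.17% yield, n(NH3) = 92.9612 mol.
Step 2 (NH3:NH4Cl = 1:1): theoretical n(NH4Cl) = 92.9612 mol, so theoretical mass = 92.9612 × 53.492 = 4972.68 g.
At 75.36% yield, actual mass of NH4Cl = 4972.68 × 0.7536 = 3747.41 g.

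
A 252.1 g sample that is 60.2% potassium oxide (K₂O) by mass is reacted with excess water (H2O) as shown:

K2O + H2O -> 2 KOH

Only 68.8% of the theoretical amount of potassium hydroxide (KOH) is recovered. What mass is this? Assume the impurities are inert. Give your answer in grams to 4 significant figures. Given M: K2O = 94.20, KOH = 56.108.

Pure K2O available = 252.1 g × 0.602 = 151.76 g.
n(K2O) = 151.76 g / 94.20 g/mol = 1.6111 mol.
From the equation the K2O:KOH mole ratio is 1:2, so n(KOH) = 1.6111 × 2/1 = 3.2222 mol.
Mass of KOH = 3.2222 mol × 56.108 g/mol = 180.79 g.
Actual mass collected = 180.79 g × 0.688 = 124.38 g.

124.4 g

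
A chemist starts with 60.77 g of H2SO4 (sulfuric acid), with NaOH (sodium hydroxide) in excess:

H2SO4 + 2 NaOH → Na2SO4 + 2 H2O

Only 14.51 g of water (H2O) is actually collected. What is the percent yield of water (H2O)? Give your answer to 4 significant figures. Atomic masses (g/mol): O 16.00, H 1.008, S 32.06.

M(H2SO4) = 2(1.008) + 32.06 + 4(16.00) = 98.076 g/mol.
M(H2O) = 2(1.008) + 16.00 = 18.016 g/mol.
n(H2SO4) = 60.770 g / 98.076 g/mol = 0.61962 mol.
From the equation the H2SO4:H2O mole ratio is 1:2, so n(H2O) = 0.61962 × 2/1 = 1.2392 mol.
Mass of H2O = 1.2392 mol × 18.016 g/mol = 22.326 g.
This is the theoretical yield. Percent yield = 14.51 g / 22.326 g × 100% = 64.991%.

64.99 %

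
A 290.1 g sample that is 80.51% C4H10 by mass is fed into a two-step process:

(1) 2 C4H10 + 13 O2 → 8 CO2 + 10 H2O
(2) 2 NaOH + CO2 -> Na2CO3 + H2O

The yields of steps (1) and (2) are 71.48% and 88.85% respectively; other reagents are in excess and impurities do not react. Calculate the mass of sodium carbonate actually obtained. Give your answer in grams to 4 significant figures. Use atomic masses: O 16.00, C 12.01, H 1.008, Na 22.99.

1082 g

Pure C4H10 = 290.1 × 0.8051 = 233.56 g.
M(C4H10) = 4(12.01) + 10(1.008) = 58.12 g/mol.
M(Na2CO3) = 2(22.99) + 12.01 + 3(16.00) = 105.99 g/mol.
n(C4H10) = 233.56 / 58.12 = 4.0186 mol.
Step 1 (C4H10:CO2 = 2:8): theoretical n(CO2) = 16.074 mol; at 71.48% yield, n(CO2) = 11.490 mol.
Step 2 (CO2:Na2CO3 = 1:1): theoretical n(Na2CO3) = 11.490 mol, so theoretical mass = 11.490 × 105.99 = 1217.8 g.
At 88.85% yield, actual mass of Na2CO3 = 1217.8 × 0.8885 = 1082.0 g.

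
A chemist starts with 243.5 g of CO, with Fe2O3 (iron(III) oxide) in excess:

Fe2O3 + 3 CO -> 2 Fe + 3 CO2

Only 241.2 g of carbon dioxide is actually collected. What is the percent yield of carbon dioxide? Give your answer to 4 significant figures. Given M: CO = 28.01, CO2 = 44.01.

63.04 %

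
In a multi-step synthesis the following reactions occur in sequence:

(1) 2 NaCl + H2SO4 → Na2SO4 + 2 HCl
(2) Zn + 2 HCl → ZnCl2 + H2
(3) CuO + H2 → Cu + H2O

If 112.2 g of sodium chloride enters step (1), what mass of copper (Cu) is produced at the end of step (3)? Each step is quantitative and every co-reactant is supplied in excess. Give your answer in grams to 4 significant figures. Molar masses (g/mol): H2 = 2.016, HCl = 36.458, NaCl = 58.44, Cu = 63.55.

n(NaCl) = 112.2 / 58.44 = 1.9199 mol.
Reaction (1): NaCl→HCl ratio 2:2 ⇒ n(HCl) = 1.9199 mol.
Reaction (2): HCl→H2 ratio 2:1 ⇒ n(H2) = 0.95996 mol.
Reaction (3): H2→Cu ratio 1:1 ⇒ n(Cu) = 0.95996 mol.
Mass of Cu = 0.95996 × 63.55 = 61.005 g.

61.01 g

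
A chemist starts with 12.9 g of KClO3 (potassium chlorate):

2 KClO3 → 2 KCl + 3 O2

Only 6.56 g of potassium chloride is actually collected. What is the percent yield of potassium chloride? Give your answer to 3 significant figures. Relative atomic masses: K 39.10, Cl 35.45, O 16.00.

83.6 %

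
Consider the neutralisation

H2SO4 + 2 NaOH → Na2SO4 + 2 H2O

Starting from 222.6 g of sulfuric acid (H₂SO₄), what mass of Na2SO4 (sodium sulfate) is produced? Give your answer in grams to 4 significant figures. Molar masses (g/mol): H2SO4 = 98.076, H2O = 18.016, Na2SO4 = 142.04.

n(H2SO4) = 222.60 g / 98.076 g/mol = 2.2697 mol.
From the equation the H2SO4:Na2SO4 mole ratio is 1:1, so n(Na2SO4) = 2.2697 × 1/1 = 2.2697 mol.
Mass of Na2SO4 = 2.2697 mol × 142.04 g/mol = 322.38 g.

322.4 g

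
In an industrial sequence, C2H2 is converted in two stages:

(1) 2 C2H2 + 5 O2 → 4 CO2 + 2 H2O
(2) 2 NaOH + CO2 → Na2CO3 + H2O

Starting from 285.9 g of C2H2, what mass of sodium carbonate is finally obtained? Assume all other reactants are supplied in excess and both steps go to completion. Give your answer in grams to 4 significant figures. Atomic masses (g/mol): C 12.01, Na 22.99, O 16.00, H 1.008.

M(C2H2) = 2(12.01) + 2(1.008) = 26.036 g/mol.
M(Na2CO3) = 2(22.99) + 12.01 + 3(16.00) = 105.99 g/mol.
n(C2H2) = 285.90 / 26.036 = 10.981 mol.
Step 1 gives a 2:4 ratio of C2H2 to CO2, so n(CO2) = 21.962 mol.
In step 2 the CO2:Na2CO3 ratio is 1:1, so n(Na2CO3) = 21.962 mol.
Mass of Na2CO3 = 21.962 × 105.99 = 2327.7 g.

2328 g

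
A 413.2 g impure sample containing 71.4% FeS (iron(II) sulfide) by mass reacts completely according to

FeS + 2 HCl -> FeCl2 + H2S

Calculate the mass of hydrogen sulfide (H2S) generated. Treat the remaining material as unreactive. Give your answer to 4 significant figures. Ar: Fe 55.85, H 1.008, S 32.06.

Mass of pure FeS = 413.2 g × 0.714 = 295.02 g.
M(FeS) = 55.85 + 32.06 = 87.91 g/mol.
M(H2S) = 2(1.008) + 32.06 = 34.076 g/mol.
n(FeS) = 295.02 g / 87.91 g/mol = 3.3560 mol.
From the equation the FeS:H2S mole ratio is 1:1, so n(H2S) = 3.3560 × 1/1 = 3.3560 mol.
Mass of H2S = 3.3560 mol × 34.076 g/mol = 114.36 g.

114.4 g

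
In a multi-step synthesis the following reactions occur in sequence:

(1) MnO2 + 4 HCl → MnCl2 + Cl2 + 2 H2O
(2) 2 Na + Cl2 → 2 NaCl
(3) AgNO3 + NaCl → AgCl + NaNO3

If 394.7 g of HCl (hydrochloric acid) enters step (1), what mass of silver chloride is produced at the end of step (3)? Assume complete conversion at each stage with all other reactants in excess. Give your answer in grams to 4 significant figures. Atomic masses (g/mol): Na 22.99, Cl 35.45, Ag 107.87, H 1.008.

775.8 g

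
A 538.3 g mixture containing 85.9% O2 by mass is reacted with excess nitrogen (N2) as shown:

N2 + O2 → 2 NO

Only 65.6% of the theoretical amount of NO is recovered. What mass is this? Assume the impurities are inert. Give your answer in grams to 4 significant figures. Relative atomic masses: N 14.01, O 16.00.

Pure O2 available = 538.3 g × 0.859 = 462.40 g.
M(O2) = 2(16.00) = 32.00 g/mol.
M(NO) = 14.01 + 16.00 = 30.01 g/mol.
n(O2) = 462.40 g / 32.00 g/mol = 14.450 mol.
From the equation the O2:NO mole ratio is 1:2, so n(NO) = 14.450 × 2/1 = 28.900 mol.
Mass of NO = 28.900 mol × 30.01 g/mol = 867.29 g.
Actual mass collected = 867.29 g × 0.656 = 568.94 g.

568.9 g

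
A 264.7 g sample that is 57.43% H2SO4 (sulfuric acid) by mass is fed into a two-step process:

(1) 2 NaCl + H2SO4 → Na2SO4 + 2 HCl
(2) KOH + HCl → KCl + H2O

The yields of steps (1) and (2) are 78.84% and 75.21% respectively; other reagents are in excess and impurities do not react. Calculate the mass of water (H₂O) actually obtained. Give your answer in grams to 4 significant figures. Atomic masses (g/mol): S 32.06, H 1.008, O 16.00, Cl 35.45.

Pure H2SO4 = 264.7 × 0.5743 = 152.02 g.
M(H2SO4) = 2(1.008) + 32.06 + 4(16.00) = 98.076 g/mol.
M(H2O) = 2(1.008) + 16.00 = 18.016 g/mol.
n(H2SO4) = 152.02 / 98.076 = 1.5500 mol.
Step 1 (H2SO4:HCl = 1:2): theoretical n(HCl) = 3.1000 mol; at 78.84% yield, n(HCl) = 2.4440 mol.
Step 2 (HCl:H2O = 1:1): theoretical n(H2O) = 2.4440 mol, so theoretical mass = 2.4440 × 18.016 = 44.032 g.
At 75.21% yield, actual mass of H2O = 44.032 × 0.7521 = 33.116 g.

33.12 g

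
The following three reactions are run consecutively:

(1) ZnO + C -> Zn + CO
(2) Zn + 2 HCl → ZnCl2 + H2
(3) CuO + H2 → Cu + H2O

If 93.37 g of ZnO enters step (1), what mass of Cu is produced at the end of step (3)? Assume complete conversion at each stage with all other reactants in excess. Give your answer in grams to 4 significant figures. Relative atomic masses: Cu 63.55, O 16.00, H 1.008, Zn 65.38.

M(ZnO) = 65.38 + 16.00 = 81.38 g/mol.
M(Cu) = 63.55 g/mol.
n(ZnO) = 93.37 / 81.38 = 1.1473 mol.
Reaction (1): ZnO→Zn ratio 1:1 ⇒ n(Zn) = 1.1473 mol.
Reaction (2): Zn→H2 ratio 1:1 ⇒ n(H2) = 1.1473 mol.
Reaction (3): H2→Cu ratio 1:1 ⇒ n(Cu) = 1.1473 mol.
Mass of Cu = 1.1473 × 63.55 = 72.913 g.

72.91 g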